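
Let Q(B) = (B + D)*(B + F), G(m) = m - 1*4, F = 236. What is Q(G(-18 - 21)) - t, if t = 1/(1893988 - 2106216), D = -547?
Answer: -24166402359/212228 ≈ -1.1387e+5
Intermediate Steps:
G(m) = -4 + m (G(m) = m - 4 = -4 + m)
t = -1/212228 (t = 1/(-212228) = -1/212228 ≈ -4.7119e-6)
Q(B) = (-547 + B)*(236 + B) (Q(B) = (B - 547)*(B + 236) = (-547 + B)*(236 + B))
Q(G(-18 - 21)) - t = (-129092 + (-4 + (-18 - 21))² - 311*(-4 + (-18 - 21))) - 1*(-1/212228) = (-129092 + (-4 - 39)² - 311*(-4 - 39)) + 1/212228 = (-129092 + (-43)² - 311*(-43)) + 1/212228 = (-129092 + 1849 + 13373) + 1/212228 = -113870 + 1/212228 = -24166402359/212228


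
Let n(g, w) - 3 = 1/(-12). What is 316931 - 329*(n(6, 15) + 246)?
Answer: 2820449/12 ≈ 2.3504e+5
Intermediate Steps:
n(g, w) = 35/12 (n(g, w) = 3 + 1/(-12) = 3 - 1/12 = 35/12)
316931 - 329*(n(6, 15) + 246) = 316931 - 329*(35/12 + 246) = 316931 - 329*2987/12 = 316931 - 982723/12 = 2820449/12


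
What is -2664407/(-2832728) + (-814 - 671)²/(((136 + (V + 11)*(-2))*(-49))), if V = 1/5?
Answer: -1947491077711/4927530356 ≈ -395.23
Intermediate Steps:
V = ⅕ ≈ 0.20000
-2664407/(-2832728) + (-814 - 671)²/(((136 + (V + 11)*(-2))*(-49))) = -2664407/(-2832728) + (-814 - 671)²/(((136 + (⅕ + 11)*(-2))*(-49))) = -2664407*(-1/2832728) + (-1485)²/(((136 + (56/5)*(-2))*(-49))) = 2664407/2832728 + 2205225/(((136 - 112/5)*(-49))) = 2664407/2832728 + 2205225/(((568/5)*(-49))) = 2664407/2832728 + 2205225/(-27832/5) = 2664407/2832728 + 2205225*(-5/27832) = 2664407/2832728 - 11026125/27832 = -1947491077711/4927530356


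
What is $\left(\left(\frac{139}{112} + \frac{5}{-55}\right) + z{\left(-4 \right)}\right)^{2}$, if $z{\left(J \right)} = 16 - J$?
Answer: $\frac{678967249}{1517824} \approx 447.33$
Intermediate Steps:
$\left(\left(\frac{139}{112} + \frac{5}{-55}\right) + z{\left(-4 \right)}\right)^{2} = \left(\left(\frac{139}{112} + \frac{5}{-55}\right) + \left(16 - -4\right)\right)^{2} = \left(\left(139 \cdot \frac{1}{112} + 5 \left(- \frac{1}{55}\right)\right) + \left(16 + 4\right)\right)^{2} = \left(\left(\frac{139}{112} - \frac{1}{11}\right) + 20\right)^{2} = \left(\frac{1417}{1232} + 20\right)^{2} = \left(\frac{26057}{1232}\right)^{2} = \frac{678967249}{1517824}$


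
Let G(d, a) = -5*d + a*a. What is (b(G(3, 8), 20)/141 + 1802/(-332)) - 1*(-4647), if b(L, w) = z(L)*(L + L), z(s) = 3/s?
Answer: 36213879/7802 ≈ 4641.6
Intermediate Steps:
G(d, a) = a**2 - 5*d (G(d, a) = -5*d + a**2 = a**2 - 5*d)
b(L, w) = 6 (b(L, w) = (3/L)*(L + L) = (3/L)*(2*L) = 6)
(b(G(3, 8), 20)/141 + 1802/(-332)) - 1*(-4647) = (6/141 + 1802/(-332)) - 1*(-4647) = (6*(1/141) + 1802*(-1/332)) + 4647 = (2/47 - 901/166) + 4647 = -42015/7802 + 4647 = 36213879/7802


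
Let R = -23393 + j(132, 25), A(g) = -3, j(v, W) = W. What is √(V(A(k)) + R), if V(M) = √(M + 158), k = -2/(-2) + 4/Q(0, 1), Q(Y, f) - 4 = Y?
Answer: √(-23368 + √155) ≈ 152.83*I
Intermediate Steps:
Q(Y, f) = 4 + Y
k = 2 (k = -2/(-2) + 4/(4 + 0) = -2*(-½) + 4/4 = 1 + 4*(¼) = 1 + 1 = 2)
V(M) = √(158 + M)
R = -23368 (R = -23393 + 25 = -23368)
√(V(A(k)) + R) = √(√(158 - 3) - 23368) = √(√155 - 23368) = √(-23368 + √155)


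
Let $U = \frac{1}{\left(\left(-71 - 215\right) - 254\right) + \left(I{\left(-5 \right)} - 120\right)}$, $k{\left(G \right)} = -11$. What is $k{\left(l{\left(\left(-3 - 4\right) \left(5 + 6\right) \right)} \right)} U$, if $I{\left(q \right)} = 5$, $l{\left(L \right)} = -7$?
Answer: $\frac{11}{655} \approx 0.016794$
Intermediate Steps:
$U = - \frac{1}{655}$ ($U = \frac{1}{\left(\left(-71 - 215\right) - 254\right) + \left(5 - 120\right)} = \frac{1}{\left(-286 - 254\right) + \left(5 - 120\right)} = \frac{1}{-540 - 115} = \frac{1}{-655} = - \frac{1}{655} \approx -0.0015267$)
$k{\left(l{\left(\left(-3 - 4\right) \left(5 + 6\right) \right)} \right)} U = \left(-11\right) \left(- \frac{1}{655}\right) = \frac{11}{655}$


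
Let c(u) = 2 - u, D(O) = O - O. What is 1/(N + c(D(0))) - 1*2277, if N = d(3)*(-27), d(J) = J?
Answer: -179884/79 ≈ -2277.0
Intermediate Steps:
D(O) = 0
N = -81 (N = 3*(-27) = -81)
1/(N + c(D(0))) - 1*2277 = 1/(-81 + (2 - 1*0)) - 1*2277 = 1/(-81 + (2 + 0)) - 2277 = 1/(-81 + 2) - 2277 = 1/(-79) - 2277 = -1/79 - 2277 = -179884/79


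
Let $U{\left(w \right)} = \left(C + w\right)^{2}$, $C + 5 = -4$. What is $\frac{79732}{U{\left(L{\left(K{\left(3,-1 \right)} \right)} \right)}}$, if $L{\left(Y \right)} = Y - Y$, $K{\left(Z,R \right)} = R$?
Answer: $\frac{79732}{81} \approx 984.35$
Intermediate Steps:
$L{\left(Y \right)} = 0$
$C = -9$ ($C = -5 - 4 = -9$)
$U{\left(w \right)} = \left(-9 + w\right)^{2}$
$\frac{79732}{U{\left(L{\left(K{\left(3,-1 \right)} \right)} \right)}} = \frac{79732}{\left(-9 + 0\right)^{2}} = \frac{79732}{\left(-9\right)^{2}} = \frac{79732}{81}$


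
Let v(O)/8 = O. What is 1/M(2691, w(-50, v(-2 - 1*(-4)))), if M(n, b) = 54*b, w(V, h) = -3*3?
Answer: -1/486 ≈ -0.0020576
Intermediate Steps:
v(O) = 8*O
w(V, h) = -9
1/M(2691, w(-50, v(-2 - 1*(-4)))) = 1/(54*(-9)) = 1/(-486) = -1/486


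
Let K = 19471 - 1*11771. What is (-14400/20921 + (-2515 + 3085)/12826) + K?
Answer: 1032994687385/134166373 ≈ 7699.4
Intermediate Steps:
K = 7700 (K = 19471 - 11771 = 7700)
(-14400/20921 + (-2515 + 3085)/12826) + K = (-14400/20921 + (-2515 + 3085)/12826) + 7700 = (-14400*1/20921 + 570*(1/12826)) + 7700 = (-14400/20921 + 285/6413) + 7700 = -86384715/134166373 + 7700 = 1032994687385/134166373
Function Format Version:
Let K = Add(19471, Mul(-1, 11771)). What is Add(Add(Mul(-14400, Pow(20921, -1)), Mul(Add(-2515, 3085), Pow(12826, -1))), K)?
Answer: Rational(1032994687385, 134166373) ≈ 7699.4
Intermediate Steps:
K = 7700 (K = Add(19471, -11771) = 7700)
Add(Add(Mul(-14400, Pow(20921, -1)), Mul(Add(-2515, 3085), Pow(12826, -1))), K) = Add(Add(Mul(-14400, Pow(20921, -1)), Mul(Add(-2515, 3085), Pow(12826, -1))), 7700) = Add(Add(Mul(-14400, Rational(1, 20921)), Mul(570, Rational(1, 12826))), 7700) = Add(Add(Rational(-14400, 20921), Rational(285, 6413)), 7700) = Add(Rational(-86384715, 134166373), 7700) = Rational(1032994687385, 134166373)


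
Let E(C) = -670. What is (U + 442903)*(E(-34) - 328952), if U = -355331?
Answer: -28865657784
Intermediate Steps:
(U + 442903)*(E(-34) - 328952) = (-355331 + 442903)*(-670 - 328952) = 87572*(-329622) = -28865657784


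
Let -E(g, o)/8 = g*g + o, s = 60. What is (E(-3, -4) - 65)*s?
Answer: -6300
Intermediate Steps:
E(g, o) = -8*o - 8*g² (E(g, o) = -8*(g*g + o) = -8*(g² + o) = -8*(o + g²) = -8*o - 8*g²)
(E(-3, -4) - 65)*s = ((-8*(-4) - 8*(-3)²) - 65)*60 = ((32 - 8*9) - 65)*60 = ((32 - 72) - 65)*60 = (-40 - 65)*60 = -105*60 = -6300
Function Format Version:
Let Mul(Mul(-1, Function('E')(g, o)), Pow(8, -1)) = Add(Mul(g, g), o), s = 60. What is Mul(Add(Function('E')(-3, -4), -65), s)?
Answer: -6300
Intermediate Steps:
Function('E')(g, o) = Add(Mul(-8, o), Mul(-8, Pow(g, 2))) (Function('E')(g, o) = Mul(-8, Add(Mul(g, g), o)) = Mul(-8, Add(Pow(g, 2), o)) = Mul(-8, Add(o, Pow(g, 2))) = Add(Mul(-8, o), Mul(-8, Pow(g, 2))))
Mul(Add(Function('E')(-3, -4), -65), s) = Mul(Add(Add(Mul(-8, -4), Mul(-8, Pow(-3, 2))), -65), 60) = Mul(Add(Add(32, Mul(-8, 9)), -65), 60) = Mul(Add(Add(32, -72), -65), 60) = Mul(Add(-40, -65), 60) = Mul(-105, 60) = -6300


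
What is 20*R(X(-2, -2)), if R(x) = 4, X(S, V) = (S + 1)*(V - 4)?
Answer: 80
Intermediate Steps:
X(S, V) = (1 + S)*(-4 + V)
20*R(X(-2, -2)) = 20*4 = 80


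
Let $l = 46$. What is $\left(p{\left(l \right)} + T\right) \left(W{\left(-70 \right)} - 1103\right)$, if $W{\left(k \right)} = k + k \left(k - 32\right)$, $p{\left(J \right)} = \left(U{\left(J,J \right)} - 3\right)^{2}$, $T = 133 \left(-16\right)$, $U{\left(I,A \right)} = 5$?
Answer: $-12673908$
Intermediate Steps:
$T = -2128$
$p{\left(J \right)} = 4$ ($p{\left(J \right)} = \left(5 - 3\right)^{2} = 2^{2} = 4$)
$W{\left(k \right)} = k + k \left(-32 + k\right)$
$\left(p{\left(l \right)} + T\right) \left(W{\left(-70 \right)} - 1103\right) = \left(4 - 2128\right) \left(- 70 \left(-31 - 70\right) - 1103\right) = - 2124 \left(\left(-70\right) \left(-101\right) - 1103\right) = - 2124 \left(7070 - 1103\right) = \left(-2124\right) 5967 = -12673908$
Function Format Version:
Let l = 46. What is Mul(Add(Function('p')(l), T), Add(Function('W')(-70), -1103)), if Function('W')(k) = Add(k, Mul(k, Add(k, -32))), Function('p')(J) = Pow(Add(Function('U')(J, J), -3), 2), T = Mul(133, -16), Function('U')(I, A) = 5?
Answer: -12673908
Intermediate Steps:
T = -2128
Function('p')(J) = 4 (Function('p')(J) = Pow(Add(5, -3), 2) = Pow(2, 2) = 4)
Function('W')(k) = Add(k, Mul(k, Add(-32, k)))
Mul(Add(Function('p')(l), T), Add(Function('W')(-70), -1103)) = Mul(Add(4, -2128), Add(Mul(-70, Add(-31, -70)), -1103)) = Mul(-2124, Add(Mul(-70, -101), -1103)) = Mul(-2124, Add(7070, -1103)) = Mul(-2124, 5967) = -12673908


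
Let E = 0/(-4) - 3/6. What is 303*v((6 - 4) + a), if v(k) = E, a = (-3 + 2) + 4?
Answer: -303/2 ≈ -151.50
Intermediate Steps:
a = 3 (a = -1 + 4 = 3)
E = -1/2 (E = 0*(-1/4) - 3*1/6 = 0 - 1/2 = -1/2 ≈ -0.50000)
v(k) = -1/2
303*v((6 - 4) + a) = 303*(-1/2) = -303/2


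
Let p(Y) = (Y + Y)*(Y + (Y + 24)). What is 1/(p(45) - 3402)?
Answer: 1/6858 ≈ 0.00014582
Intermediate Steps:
p(Y) = 2*Y*(24 + 2*Y) (p(Y) = (2*Y)*(Y + (24 + Y)) = (2*Y)*(24 + 2*Y) = 2*Y*(24 + 2*Y))
1/(p(45) - 3402) = 1/(4*45*(12 + 45) - 3402) = 1/(4*45*57 - 3402) = 1/(10260 - 3402) = 1/6858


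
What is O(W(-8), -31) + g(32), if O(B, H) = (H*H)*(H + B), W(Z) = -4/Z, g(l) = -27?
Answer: -58675/2 ≈ -29338.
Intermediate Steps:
O(B, H) = H²*(B + H)
O(W(-8), -31) + g(32) = (-31)²*(-4/(-8) - 31) - 27 = 961*(-4*(-⅛) - 31) - 27 = 961*(½ - 31) - 27 = 961*(-61/2) - 27 = -58621/2 - 27 = -58675/2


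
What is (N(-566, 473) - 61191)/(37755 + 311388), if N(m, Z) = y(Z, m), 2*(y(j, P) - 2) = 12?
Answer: -61183/349143 ≈ -0.17524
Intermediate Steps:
y(j, P) = 8 (y(j, P) = 2 + (½)*12 = 2 + 6 = 8)
N(m, Z) = 8
(N(-566, 473) - 61191)/(37755 + 311388) = (8 - 61191)/(37755 + 311388) = -61183/349143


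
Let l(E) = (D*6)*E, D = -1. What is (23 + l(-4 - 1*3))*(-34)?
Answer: -2210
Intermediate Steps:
l(E) = -6*E (l(E) = (-1*6)*E = -6*E)
(23 + l(-4 - 1*3))*(-34) = (23 - 6*(-4 - 1*3))*(-34) = (23 - 6*(-4 - 3))*(-34) = (23 - 6*(-7))*(-34) = (23 + 42)*(-34) = 65*(-34) = -2210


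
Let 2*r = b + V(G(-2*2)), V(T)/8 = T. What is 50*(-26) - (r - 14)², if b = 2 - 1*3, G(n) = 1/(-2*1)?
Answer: -6289/4 ≈ -1572.3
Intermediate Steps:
G(n) = -½ (G(n) = -½*1 = -½)
V(T) = 8*T
b = -1 (b = 2 - 3 = -1)
r = -5/2 (r = (-1 + 8*(-½))/2 = (-1 - 4)/2 = (½)*(-5) = -5/2 ≈ -2.5000)
50*(-26) - (r - 14)² = 50*(-26) - (-5/2 - 14)² = -1300 - (-33/2)² = -1300 - 1*1089/4 = -1300 - 1089/4 = -6289/4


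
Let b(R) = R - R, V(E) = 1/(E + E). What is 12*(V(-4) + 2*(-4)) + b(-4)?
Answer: -195/2 ≈ -97.500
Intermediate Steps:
V(E) = 1/(2*E)
b(R) = 0
12*(V(-4) + 2*(-4)) + b(-4) = 12*((½)/(-4) + 2*(-4)) + 0 = 12*((½)*(-¼) - 8) + 0 = 12*(-⅛ - 8) + 0 = 12*(-65/8) + 0 = -195/2 + 0 = -195/2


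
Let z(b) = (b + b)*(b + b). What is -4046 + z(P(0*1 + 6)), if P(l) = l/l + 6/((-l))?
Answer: -4046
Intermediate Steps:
P(l) = 1 - 6/l (P(l) = 1 + 6*(-1/l) = 1 - 6/l)
z(b) = 4*b² (z(b) = (2*b)*(2*b) = 4*b²)
-4046 + z(P(0*1 + 6)) = -4046 + 4*((-6 + (0*1 + 6))/(0*1 + 6))² = -4046 + 4*((-6 + (0 + 6))/(0 + 6))² = -4046 + 4*((-6 + 6)/6)² = -4046 + 4*((⅙)*0)² = -4046 + 4*0² = -4046 + 4*0 = -4046 + 0 = -4046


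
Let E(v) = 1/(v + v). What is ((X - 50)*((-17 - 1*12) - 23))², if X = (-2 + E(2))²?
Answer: 95316169/16 ≈ 5.9573e+6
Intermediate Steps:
E(v) = 1/(2*v)
X = 49/16 (X = (-2 + (½)/2)² = (-2 + (½)*(½))² = (-2 + ¼)² = (-7/4)² = 49/16 ≈ 3.0625)
((X - 50)*((-17 - 1*12) - 23))² = ((49/16 - 50)*((-17 - 1*12) - 23))² = (-751*((-17 - 12) - 23)/16)² = (-751*(-29 - 23)/16)² = (-751/16*(-52))² = (9763/4)² = 95316169/16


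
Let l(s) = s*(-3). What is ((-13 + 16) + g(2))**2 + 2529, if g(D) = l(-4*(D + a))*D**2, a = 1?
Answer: 24138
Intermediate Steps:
l(s) = -3*s
g(D) = D**2*(12 + 12*D) (g(D) = (-(-12)*(D + 1))*D**2 = (-(-12)*(1 + D))*D**2 = (-3*(-4 - 4*D))*D**2 = (12 + 12*D)*D**2 = D**2*(12 + 12*D))
((-13 + 16) + g(2))**2 + 2529 = ((-13 + 16) + 12*2**2*(1 + 2))**2 + 2529 = (3 + 12*4*3)**2 + 2529 = (3 + 144)**2 + 2529 = 147**2 + 2529 = 21609 + 2529 = 24138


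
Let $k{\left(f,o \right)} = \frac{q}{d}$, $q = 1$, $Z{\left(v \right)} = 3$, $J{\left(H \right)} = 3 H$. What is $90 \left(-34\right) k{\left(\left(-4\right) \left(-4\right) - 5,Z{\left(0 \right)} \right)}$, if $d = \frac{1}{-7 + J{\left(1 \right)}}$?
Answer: $12240$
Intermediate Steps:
$d = - \frac{1}{4}$ ($d = \frac{1}{-7 + 3 \cdot 1} = \frac{1}{-7 + 3} = \frac{1}{-4} = - \frac{1}{4} \approx -0.25$)
$k{\left(f,o \right)} = -4$ ($k{\left(f,o \right)} = 1 \frac{1}{- \frac{1}{4}} = 1 \left(-4\right) = -4$)
$90 \left(-34\right) k{\left(\left(-4\right) \left(-4\right) - 5,Z{\left(0 \right)} \right)} = 90 \left(-34\right) \left(-4\right) = \left(-3060\right) \left(-4\right) = 12240$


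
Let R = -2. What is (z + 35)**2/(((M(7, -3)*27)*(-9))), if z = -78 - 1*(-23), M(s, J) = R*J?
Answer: -200/729 ≈ -0.27435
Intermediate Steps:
M(s, J) = -2*J
z = -55 (z = -78 + 23 = -55)
(z + 35)**2/(((M(7, -3)*27)*(-9))) = (-55 + 35)**2/(((-2*(-3)*27)*(-9))) = (-20)**2/(((6*27)*(-9))) = 400/((162*(-9))) = 400/(-1458) = 400*(-1/1458) = -200/729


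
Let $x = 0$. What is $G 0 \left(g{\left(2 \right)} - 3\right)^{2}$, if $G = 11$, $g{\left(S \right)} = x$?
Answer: $0$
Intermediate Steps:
$g{\left(S \right)} = 0$
$G 0 \left(g{\left(2 \right)} - 3\right)^{2} = 11 \cdot 0 \left(0 - 3\right)^{2} = 0 \left(-3\right)^{2} = 0 \cdot 9 = 0$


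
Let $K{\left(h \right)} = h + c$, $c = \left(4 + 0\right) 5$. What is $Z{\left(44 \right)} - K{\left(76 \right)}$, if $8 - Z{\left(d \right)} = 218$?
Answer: $-306$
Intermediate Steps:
$c = 20$ ($c = 4 \cdot 5 = 20$)
$Z{\left(d \right)} = -210$ ($Z{\left(d \right)} = 8 - 218 = -210$)
$K{\left(h \right)} = 20 + h$ ($K{\left(h \right)} = h + 20 = 20 + h$)
$Z{\left(44 \right)} - K{\left(76 \right)} = -210 - \left(20 + 76\right) = -210 - 96 = -306$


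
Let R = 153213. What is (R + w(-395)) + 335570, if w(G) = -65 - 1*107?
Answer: 488611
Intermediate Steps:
w(G) = -172 (w(G) = -65 - 107 = -172)
(R + w(-395)) + 335570 = (153213 - 172) + 335570 = 153041 + 335570 = 488611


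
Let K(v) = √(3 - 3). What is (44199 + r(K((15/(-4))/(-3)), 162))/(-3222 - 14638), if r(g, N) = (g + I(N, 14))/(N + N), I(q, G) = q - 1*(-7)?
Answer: -2864129/1157328 ≈ -2.4748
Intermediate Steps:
I(q, G) = 7 + q (I(q, G) = q + 7 = 7 + q)
K(v) = 0 (K(v) = √0 = 0)
r(g, N) = (7 + N + g)/(2*N) (r(g, N) = (g + (7 + N))/(N + N) = (7 + N + g)/((2*N)) = (7 + N + g)*(1/(2*N)) = (7 + N + g)/(2*N))
(44199 + r(K((15/(-4))/(-3)), 162))/(-3222 - 14638) = (44199 + (½)*(7 + 162 + 0)/162)/(-3222 - 14638) = (44199 + (½)*(1/162)*169)/(-17860) = (44199 + 169/324)*(-1/17860) = (14320645/324)*(-1/17860) = -2864129/1157328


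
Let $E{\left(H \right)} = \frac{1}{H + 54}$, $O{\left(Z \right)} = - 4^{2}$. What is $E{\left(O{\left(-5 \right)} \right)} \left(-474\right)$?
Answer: $- \frac{237}{19} \approx -12.474$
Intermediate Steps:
$O{\left(Z \right)} = -16$ ($O{\left(Z \right)} = \left(-1\right) 16 = -16$)
$E{\left(H \right)} = \frac{1}{54 + H}$
$E{\left(O{\left(-5 \right)} \right)} \left(-474\right) = \frac{1}{54 - 16} \left(-474\right) = \frac{1}{38} \left(-474\right) = - \frac{237}{19}$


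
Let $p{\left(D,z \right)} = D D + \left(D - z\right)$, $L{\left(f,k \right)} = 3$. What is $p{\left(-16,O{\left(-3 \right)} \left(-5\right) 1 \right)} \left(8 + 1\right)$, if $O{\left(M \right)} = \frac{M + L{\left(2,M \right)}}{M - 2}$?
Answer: $2160$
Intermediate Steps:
$O{\left(M \right)} = \frac{3 + M}{-2 + M}$ ($O{\left(M \right)} = \frac{M + 3}{M - 2} = \frac{3 + M}{-2 + M}$)
$p{\left(D,z \right)} = D + D^{2} - z$ ($p{\left(D,z \right)} = D^{2} + \left(D - z\right) = D + D^{2} - z$)
$p{\left(-16,O{\left(-3 \right)} \left(-5\right) 1 \right)} \left(8 + 1\right) = \left(-16 + \left(-16\right)^{2} - \frac{3 - 3}{-2 - 3} \left(-5\right) 1\right) \left(8 + 1\right) = \left(-16 + 256 - \frac{1}{-5} \cdot 0 \left(-5\right) 1\right) 9 = \left(-16 + 256 - \left(- \frac{1}{5}\right) 0 \left(-5\right) 1\right) 9 = \left(-16 + 256 - 0 \left(-5\right) 1\right) 9 = \left(-16 + 256 - 0 \cdot 1\right) 9 = \left(-16 + 256 - 0\right) 9 = \left(-16 + 256 + 0\right) 9 = 240 \cdot 9 = 2160$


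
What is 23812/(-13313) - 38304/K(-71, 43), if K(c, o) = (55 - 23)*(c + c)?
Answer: 12554357/1890446 ≈ 6.6410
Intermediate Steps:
K(c, o) = 64*c (K(c, o) = 32*(2*c) = 64*c)
23812/(-13313) - 38304/K(-71, 43) = 23812/(-13313) - 38304/(64*(-71)) = 23812*(-1/13313) - 38304/(-4544) = -23812/13313 - 38304*(-1/4544) = -23812/13313 + 1197/142 = 12554357/1890446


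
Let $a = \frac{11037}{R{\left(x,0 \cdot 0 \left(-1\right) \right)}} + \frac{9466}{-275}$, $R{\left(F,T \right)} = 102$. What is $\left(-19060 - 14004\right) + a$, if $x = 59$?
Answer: $- \frac{308458519}{9350} \approx -32990.0$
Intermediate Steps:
$a = \frac{689881}{9350}$ ($a = \frac{11037}{102} + \frac{9466}{-275} = 11037 \cdot \frac{1}{102} + 9466 \left(- \frac{1}{275}\right) = \frac{3679}{34} - \frac{9466}{275} = \frac{689881}{9350} \approx 73.784$)
$\left(-19060 - 14004\right) + a = \left(-19060 - 14004\right) + \frac{689881}{9350} = -33064 + \frac{689881}{9350} = - \frac{308458519}{9350}$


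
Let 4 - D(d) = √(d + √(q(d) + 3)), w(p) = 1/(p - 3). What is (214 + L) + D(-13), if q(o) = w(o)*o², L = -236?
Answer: -18 - √(-52 + 11*I)/2 ≈ -18.379 - 3.6254*I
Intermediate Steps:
w(p) = 1/(-3 + p)
q(o) = o²/(-3 + o)
D(d) = 4 - √(d + √(3 + d²/(-3 + d))) (D(d) = 4 - √(d + √(d²/(-3 + d) + 3)) = 4 - √(d + √(3 + d²/(-3 + d))))
(214 + L) + D(-13) = (214 - 236) + (4 - √(-13 + √((-9 + (-13)² + 3*(-13))/(-3 - 13)))) = -22 + (4 - √(-13 + √((-9 + 169 - 39)/(-16)))) = -22 + (4 - √(-13 + √(-1/16*121))) = -22 + (4 - √(-13 + √(-121/16))) = -22 + (4 - √(-13 + 11*I/4)) = -18 - √(-13 + 11*I/4)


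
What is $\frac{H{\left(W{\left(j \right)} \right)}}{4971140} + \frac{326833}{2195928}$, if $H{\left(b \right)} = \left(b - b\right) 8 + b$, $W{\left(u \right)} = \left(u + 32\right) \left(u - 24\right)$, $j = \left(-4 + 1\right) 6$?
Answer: $\frac{405860348489}{2729066379480} \approx 0.14872$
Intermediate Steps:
$j = -18$ ($j = \left(-3\right) 6 = -18$)
$W{\left(u \right)} = \left(-24 + u\right) \left(32 + u\right)$ ($W{\left(u \right)} = \left(32 + u\right) \left(-24 + u\right) = \left(-24 + u\right) \left(32 + u\right)$)
$H{\left(b \right)} = b$ ($H{\left(b \right)} = 0 \cdot 8 + b = 0 + b = b$)
$\frac{H{\left(W{\left(j \right)} \right)}}{4971140} + \frac{326833}{2195928} = \frac{-768 + \left(-18\right)^{2} + 8 \left(-18\right)}{4971140} + \frac{326833}{2195928} = \left(-768 + 324 - 144\right) \frac{1}{4971140} + 326833 \cdot \frac{1}{2195928} = \left(-588\right) \frac{1}{4971140} + \frac{326833}{2195928} = - \frac{147}{1242785} + \frac{326833}{2195928} = \frac{405860348489}{2729066379480}$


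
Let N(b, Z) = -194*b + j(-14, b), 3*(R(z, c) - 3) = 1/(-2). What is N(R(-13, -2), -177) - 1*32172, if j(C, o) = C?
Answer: -98207/3 ≈ -32736.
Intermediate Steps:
R(z, c) = 17/6 (R(z, c) = 3 + (⅓)/(-2) = 3 + (⅓)*(-½) = 3 - ⅙ = 17/6)
N(b, Z) = -14 - 194*b (N(b, Z) = -194*b - 14 = -14 - 194*b)
N(R(-13, -2), -177) - 1*32172 = (-14 - 194*17/6) - 1*32172 = (-14 - 1649/3) - 32172 = -1691/3 - 32172 = -98207/3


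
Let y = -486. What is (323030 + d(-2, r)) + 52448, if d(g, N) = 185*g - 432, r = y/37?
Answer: 374676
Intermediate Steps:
r = -486/37 ≈ -13.135
d(g, N) = -432 + 185*g
(323030 + d(-2, r)) + 52448 = (323030 + (-432 + 185*(-2))) + 52448 = (323030 + (-432 - 370)) + 52448 = (323030 - 802) + 52448 = 322228 + 52448 = 374676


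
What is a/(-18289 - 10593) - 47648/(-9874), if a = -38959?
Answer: 880425351/142590434 ≈ 6.1745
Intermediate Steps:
a/(-18289 - 10593) - 47648/(-9874) = -38959/(-18289 - 10593) - 47648/(-9874) = -38959/(-28882) - 47648*(-1/9874) = -38959*(-1/28882) + 23824/4937 = 38959/28882 + 23824/4937 = 880425351/142590434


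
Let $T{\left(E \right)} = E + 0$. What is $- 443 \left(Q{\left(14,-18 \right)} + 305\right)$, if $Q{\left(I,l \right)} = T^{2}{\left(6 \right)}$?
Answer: $-151063$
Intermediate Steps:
$T{\left(E \right)} = E$
$Q{\left(I,l \right)} = 36$ ($Q{\left(I,l \right)} = 6^{2} = 36$)
$- 443 \left(Q{\left(14,-18 \right)} + 305\right) = - 443 \left(36 + 305\right) = \left(-443\right) 341 = -151063$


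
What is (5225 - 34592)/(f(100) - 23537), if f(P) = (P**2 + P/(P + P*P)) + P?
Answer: 2966067/1357136 ≈ 2.1855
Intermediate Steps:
f(P) = P + P**2 + P/(P + P**2) (f(P) = (P**2 + P/(P + P**2)) + P = P + P**2 + P/(P + P**2))
(5225 - 34592)/(f(100) - 23537) = (5225 - 34592)/((1 + 100 + 100**3 + 2*100**2)/(1 + 100) - 23537) = -29367/((1 + 100 + 1000000 + 2*10000)/101 - 23537) = -29367/((1 + 100 + 1000000 + 20000)/101 - 23537) = -29367/((1/101)*1020101 - 23537) = -29367/(1020101/101 - 23537) = -29367/(-1357136/101) = -29367*(-101/1357136) = 2966067/1357136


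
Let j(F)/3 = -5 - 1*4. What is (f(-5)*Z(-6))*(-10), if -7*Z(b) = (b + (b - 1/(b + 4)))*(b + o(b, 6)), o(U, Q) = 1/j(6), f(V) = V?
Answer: -93725/189 ≈ -495.90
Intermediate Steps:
j(F) = -27 (j(F) = 3*(-5 - 1*4) = 3*(-5 - 4) = 3*(-9) = -27)
o(U, Q) = -1/27 (o(U, Q) = 1/(-27) = -1/27)
Z(b) = -(-1/27 + b)*(-1/(4 + b) + 2*b)/7 (Z(b) = -(b + (b - 1/(b + 4)))*(b - 1/27)/7 = -(b + (b - 1/(4 + b)))*(-1/27 + b)/7 = -(-1/(4 + b) + 2*b)*(-1/27 + b)/7 = -(-1/27 + b)*(-1/(4 + b) + 2*b)/7)
(f(-5)*Z(-6))*(-10) = -5*(-1 - 214*(-6)**2 - 54*(-6)**3 + 35*(-6))/(189*(4 - 6))*(-10) = -5*(-1 - 214*36 - 54*(-216) - 210)/(189*(-2))*(-10) = -5*(-1)*(-1 - 7704 + 11664 - 210)/(189*2)*(-10) = -5*(-1)*3749/(189*2)*(-10) = -5*(-3749/378)*(-10) = (18745/378)*(-10) = -93725/189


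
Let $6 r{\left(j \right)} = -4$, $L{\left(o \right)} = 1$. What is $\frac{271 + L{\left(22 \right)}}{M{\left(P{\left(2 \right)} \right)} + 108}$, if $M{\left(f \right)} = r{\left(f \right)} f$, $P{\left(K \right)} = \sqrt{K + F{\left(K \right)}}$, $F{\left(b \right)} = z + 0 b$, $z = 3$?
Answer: $\frac{66096}{26239} + \frac{408 \sqrt{5}}{26239} \approx 2.5538$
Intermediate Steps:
$F{\left(b \right)} = 3$ ($F{\left(b \right)} = 3 + 0 b = 3 + 0 = 3$)
$r{\left(j \right)} = - \frac{2}{3}$ ($r{\left(j \right)} = \frac{1}{6} \left(-4\right) = - \frac{2}{3}$)
$P{\left(K \right)} = \sqrt{3 + K}$ ($P{\left(K \right)} = \sqrt{K + 3} = \sqrt{3 + K}$)
$M{\left(f \right)} = - \frac{2 f}{3}$
$\frac{271 + L{\left(22 \right)}}{M{\left(P{\left(2 \right)} \right)} + 108} = \frac{271 + 1}{- \frac{2 \sqrt{3 + 2}}{3} + 108} = \frac{272}{- \frac{2 \sqrt{5}}{3} + 108} = \frac{272}{108 - \frac{2 \sqrt{5}}{3}}$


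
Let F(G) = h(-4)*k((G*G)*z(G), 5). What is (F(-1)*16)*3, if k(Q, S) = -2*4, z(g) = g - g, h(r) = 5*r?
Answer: 7680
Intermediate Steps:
z(g) = 0
k(Q, S) = -8
F(G) = 160 (F(G) = (5*(-4))*(-8) = -20*(-8) = 160)
(F(-1)*16)*3 = (160*16)*3 = 2560*3 = 7680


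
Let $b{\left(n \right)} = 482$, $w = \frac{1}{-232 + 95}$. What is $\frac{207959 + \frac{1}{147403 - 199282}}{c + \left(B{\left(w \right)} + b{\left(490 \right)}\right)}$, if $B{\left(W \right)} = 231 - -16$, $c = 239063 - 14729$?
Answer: $\frac{10788704960}{11676043377} \approx 0.924$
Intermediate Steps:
$w = - \frac{1}{137}$ ($w = \frac{1}{-137} = - \frac{1}{137} \approx -0.0072993$)
$c = 224334$
$B{\left(W \right)} = 247$ ($B{\left(W \right)} = 231 + 16 = 247$)
$\frac{207959 + \frac{1}{147403 - 199282}}{c + \left(B{\left(w \right)} + b{\left(490 \right)}\right)} = \frac{207959 + \frac{1}{147403 - 199282}}{224334 + \left(247 + 482\right)} = \frac{207959 + \frac{1}{-51879}}{224334 + 729} = \frac{207959 - \frac{1}{51879}}{225063} = \frac{10788704960}{51879} \cdot \frac{1}{225063} = \frac{10788704960}{11676043377}$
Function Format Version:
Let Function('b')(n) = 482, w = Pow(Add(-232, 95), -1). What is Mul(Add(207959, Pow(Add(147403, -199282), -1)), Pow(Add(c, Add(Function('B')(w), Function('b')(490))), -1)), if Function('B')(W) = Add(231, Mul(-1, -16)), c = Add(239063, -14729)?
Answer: Rational(10788704960, 11676043377) ≈ 0.92400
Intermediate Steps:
w = Rational(-1, 137) (w = Pow(-137, -1) = Rational(-1, 137) ≈ -0.0072993)
c = 224334
Function('B')(W) = 247 (Function('B')(W) = Add(231, 16) = 247)
Mul(Add(207959, Pow(Add(147403, -199282), -1)), Pow(Add(c, Add(Function('B')(w), Function('b')(490))), -1)) = Mul(Add(207959, Pow(Add(147403, -199282), -1)), Pow(Add(224334, Add(247, 482)), -1)) = Mul(Add(207959, Pow(-51879, -1)), Pow(Add(224334, 729), -1)) = Mul(Add(207959, Rational(-1, 51879)), Pow(225063, -1)) = Mul(Rational(10788704960, 51879), Rational(1, 225063)) = Rational(10788704960, 11676043377)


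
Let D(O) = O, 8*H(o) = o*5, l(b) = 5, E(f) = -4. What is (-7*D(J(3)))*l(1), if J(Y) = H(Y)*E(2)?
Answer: 525/2 ≈ 262.50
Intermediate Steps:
H(o) = 5*o/8 (H(o) = (o*5)/8 = (5*o)/8 = 5*o/8)
J(Y) = -5*Y/2 (J(Y) = (5*Y/8)*(-4) = -5*Y/2)
(-7*D(J(3)))*l(1) = -(-35)*3/2*5 = -7*(-15/2)*5 = (105/2)*5 = 525/2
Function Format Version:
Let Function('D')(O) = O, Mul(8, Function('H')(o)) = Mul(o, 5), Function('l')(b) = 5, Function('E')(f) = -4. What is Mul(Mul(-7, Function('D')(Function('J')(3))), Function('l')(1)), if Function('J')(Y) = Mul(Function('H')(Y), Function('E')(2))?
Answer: Rational(525, 2) ≈ 262.50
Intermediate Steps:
Function('H')(o) = Mul(Rational(5, 8), o) (Function('H')(o) = Mul(Rational(1, 8), Mul(o, 5)) = Mul(Rational(1, 8), Mul(5, o)) = Mul(Rational(5, 8), o))
Function('J')(Y) = Mul(Rational(-5, 2), Y) (Function('J')(Y) = Mul(Mul(Rational(5, 8), Y), -4) = Mul(Rational(-5, 2), Y))
Mul(Mul(-7, Function('D')(Function('J')(3))), Function('l')(1)) = Mul(Mul(-7, Mul(Rational(-5, 2), 3)), 5) = Mul(Mul(-7, Rational(-15, 2)), 5) = Mul(Rational(105, 2), 5) = Rational(525, 2)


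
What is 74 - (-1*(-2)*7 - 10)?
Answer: 70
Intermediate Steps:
74 - (-1*(-2)*7 - 10) = 74 - (2*7 - 10) = 74 - (14 - 10) = 74 - 1*4 = 74 - 4 = 70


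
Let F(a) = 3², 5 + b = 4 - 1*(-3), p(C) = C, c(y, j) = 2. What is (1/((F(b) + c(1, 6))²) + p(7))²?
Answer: 719104/14641 ≈ 49.116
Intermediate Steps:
b = 2 (b = -5 + (4 - 1*(-3)) = -5 + (4 + 3) = -5 + 7 = 2)
F(a) = 9
(1/((F(b) + c(1, 6))²) + p(7))² = (1/((9 + 2)²) + 7)² = (1/(11²) + 7)² = (1/121 + 7)² = (848/121)² = 719104/14641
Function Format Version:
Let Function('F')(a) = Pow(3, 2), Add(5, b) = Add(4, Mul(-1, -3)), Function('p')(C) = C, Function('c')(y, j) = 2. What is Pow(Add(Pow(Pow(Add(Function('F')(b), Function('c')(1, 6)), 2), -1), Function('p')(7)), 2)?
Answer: Rational(719104, 14641) ≈ 49.116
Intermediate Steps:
b = 2 (b = Add(-5, Add(4, Mul(-1, -3))) = Add(-5, Add(4, 3)) = Add(-5, 7) = 2)
Function('F')(a) = 9
Pow(Add(Pow(Pow(Add(Function('F')(b), Function('c')(1, 6)), 2), -1), Function('p')(7)), 2) = Pow(Add(Pow(Pow(Add(9, 2), 2), -1), 7), 2) = Pow(Add(Pow(Pow(11, 2), -1), 7), 2) = Pow(Add(Pow(121, -1), 7), 2) = Pow(Add(Rational(1, 121), 7), 2) = Pow(Rational(848, 121), 2) = Rational(719104, 14641)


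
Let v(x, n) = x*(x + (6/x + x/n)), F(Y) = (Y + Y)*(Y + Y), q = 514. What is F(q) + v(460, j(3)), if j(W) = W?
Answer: 4016770/3 ≈ 1.3389e+6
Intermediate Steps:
F(Y) = 4*Y² (F(Y) = (2*Y)*(2*Y) = 4*Y²)
v(x, n) = x*(x + 6/x + x/n)
F(q) + v(460, j(3)) = 4*514² + (6 + 460² + 460²/3) = 4*264196 + (6 + 211600 + (⅓)*211600) = 1056784 + (6 + 211600 + 211600/3) = 1056784 + 846418/3 = 4016770/3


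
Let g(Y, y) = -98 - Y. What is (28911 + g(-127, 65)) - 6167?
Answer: 22773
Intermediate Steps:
(28911 + g(-127, 65)) - 6167 = (28911 + (-98 - 1*(-127))) - 6167 = (28911 + (-98 + 127)) - 6167 = (28911 + 29) - 6167 = 28940 - 6167 = 22773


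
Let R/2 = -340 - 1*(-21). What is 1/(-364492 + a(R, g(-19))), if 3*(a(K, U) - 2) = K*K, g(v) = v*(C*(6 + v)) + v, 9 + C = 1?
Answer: -3/686426 ≈ -4.3705e-6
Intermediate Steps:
C = -8 (C = -9 + 1 = -8)
R = -638 (R = 2*(-340 - 1*(-21)) = 2*(-340 + 21) = 2*(-319) = -638)
g(v) = v + v*(-48 - 8*v) (g(v) = v*(-8*(6 + v)) + v = v*(-48 - 8*v) + v = v + v*(-48 - 8*v))
a(K, U) = 2 + K²/3 (a(K, U) = 2 + (K*K)/3 = 2 + K²/3)
1/(-364492 + a(R, g(-19))) = 1/(-364492 + (2 + (⅓)*(-638)²)) = 1/(-364492 + (2 + (⅓)*407044)) = 1/(-364492 + (2 + 407044/3)) = 1/(-364492 + 407050/3) = 1/(-686426/3) = -3/686426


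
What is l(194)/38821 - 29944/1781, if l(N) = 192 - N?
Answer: -1162459586/69140201 ≈ -16.813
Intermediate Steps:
l(194)/38821 - 29944/1781 = (192 - 1*194)/38821 - 29944/1781 = (192 - 194)*(1/38821) - 29944*1/1781 = -2*1/38821 - 29944/1781 = -2/38821 - 29944/1781 = -1162459586/69140201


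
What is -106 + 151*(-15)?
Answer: -2371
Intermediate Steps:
-106 + 151*(-15) = -106 - 2265 = -2371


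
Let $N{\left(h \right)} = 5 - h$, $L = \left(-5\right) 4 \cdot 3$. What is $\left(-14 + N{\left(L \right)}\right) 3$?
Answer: $153$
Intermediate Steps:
$L = -60$ ($L = \left(-20\right) 3 = -60$)
$\left(-14 + N{\left(L \right)}\right) 3 = \left(-14 + \left(5 - -60\right)\right) 3 = \left(-14 + \left(5 + 60\right)\right) 3 = \left(-14 + 65\right) 3 = 51 \cdot 3 = 153$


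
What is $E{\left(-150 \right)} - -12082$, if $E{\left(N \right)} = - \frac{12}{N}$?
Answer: $\frac{302052}{25} \approx 12082.0$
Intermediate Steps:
$E{\left(-150 \right)} - -12082 = - \frac{12}{-150} - -12082 = \left(-12\right) \left(- \frac{1}{150}\right) + 12082 = \frac{2}{25} + 12082 = \frac{302052}{25}$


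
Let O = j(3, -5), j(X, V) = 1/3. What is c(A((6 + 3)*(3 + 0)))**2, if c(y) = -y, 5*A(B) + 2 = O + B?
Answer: 5776/225 ≈ 25.671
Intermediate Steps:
j(X, V) = 1/3
O = 1/3 ≈ 0.33333
A(B) = -1/3 + B/5 (A(B) = -2/5 + (1/3 + B)/5 = -2/5 + (1/15 + B/5) = -1/3 + B/5)
c(A((6 + 3)*(3 + 0)))**2 = (-(-1/3 + ((6 + 3)*(3 + 0))/5))**2 = (-(-1/3 + (9*3)/5))**2 = (-(-1/3 + (1/5)*27))**2 = (-(-1/3 + 27/5))**2 = (-1*76/15)**2 = (-76/15)**2 = 5776/225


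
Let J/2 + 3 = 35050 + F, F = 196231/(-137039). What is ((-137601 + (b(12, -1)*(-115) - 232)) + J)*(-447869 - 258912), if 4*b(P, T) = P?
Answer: 942094216437054/19577 ≈ 4.8122e+10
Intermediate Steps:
F = -28033/19577 (F = 196231*(-1/137039) = -28033/19577 ≈ -1.4319)
b(P, T) = P/4
J = 1372174172/19577 (J = -6 + 2*(35050 - 28033/19577) = -6 + 2*(686145817/19577) = -6 + 1372291634/19577 = 1372174172/19577 ≈ 70091.)
((-137601 + (b(12, -1)*(-115) - 232)) + J)*(-447869 - 258912) = ((-137601 + (((1/4)*12)*(-115) - 232)) + 1372174172/19577)*(-447869 - 258912) = ((-137601 + (3*(-115) - 232)) + 1372174172/19577)*(-706781) = ((-137601 + (-345 - 232)) + 1372174172/19577)*(-706781) = ((-137601 - 577) + 1372174172/19577)*(-706781) = (-138178 + 1372174172/19577)*(-706781) = -1332936534/19577*(-706781) = 942094216437054/19577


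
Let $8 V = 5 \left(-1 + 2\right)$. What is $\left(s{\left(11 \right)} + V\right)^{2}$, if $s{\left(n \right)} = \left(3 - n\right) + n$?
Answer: $\frac{841}{64} \approx 13.141$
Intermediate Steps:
$V = \frac{5}{8}$ ($V = \frac{5 \left(-1 + 2\right)}{8} = \frac{5 \cdot 1}{8} = \frac{1}{8} \cdot 5 = \frac{5}{8} \approx 0.625$)
$s{\left(n \right)} = 3$
$\left(s{\left(11 \right)} + V\right)^{2} = \left(3 + \frac{5}{8}\right)^{2} = \left(\frac{29}{8}\right)^{2} = \frac{841}{64}$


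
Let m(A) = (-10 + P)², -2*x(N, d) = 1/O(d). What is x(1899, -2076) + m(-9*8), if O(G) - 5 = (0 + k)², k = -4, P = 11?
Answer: 41/42 ≈ 0.97619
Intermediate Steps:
O(G) = 21 (O(G) = 5 + (0 - 4)² = 5 + (-4)² = 5 + 16 = 21)
x(N, d) = -1/42 (x(N, d) = -½/21 = -½*1/21 = -1/42)
m(A) = 1 (m(A) = (-10 + 11)² = 1² = 1)
x(1899, -2076) + m(-9*8) = -1/42 + 1 = 41/42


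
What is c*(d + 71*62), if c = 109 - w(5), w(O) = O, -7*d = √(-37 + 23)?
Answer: 457808 - 104*I*√14/7 ≈ 4.5781e+5 - 55.59*I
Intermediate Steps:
d = -I*√14/7 (d = -√(-37 + 23)/7 = -I*√14/7 ≈ -0.53452*I)
c = 104 (c = 109 - 1*5 = 109 - 5 = 104)
c*(d + 71*62) = 104*(-I*√14/7 + 71*62) = 104*(-I*√14/7 + 4402) = 104*(4402 - I*√14/7) = 457808 - 104*I*√14/7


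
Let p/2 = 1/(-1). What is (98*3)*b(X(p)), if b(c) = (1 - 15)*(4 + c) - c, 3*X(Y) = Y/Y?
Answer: -17934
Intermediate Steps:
p = -2 (p = 2/(-1) = 2*(-1) = -2)
X(Y) = ⅓ (X(Y) = (Y/Y)/3 = (⅓)*1 = ⅓)
b(c) = -56 - 15*c (b(c) = -14*(4 + c) - c = (-56 - 14*c) - c = -56 - 15*c)
(98*3)*b(X(p)) = (98*3)*(-56 - 15*⅓) = 294*(-56 - 5) = 294*(-61) = -17934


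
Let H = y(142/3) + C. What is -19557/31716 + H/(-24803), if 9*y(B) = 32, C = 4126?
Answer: -616045255/786651948 ≈ -0.78312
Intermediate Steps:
y(B) = 32/9 (y(B) = (⅑)*32 = 32/9)
H = 37166/9 (H = 32/9 + 4126 = 37166/9 ≈ 4129.6)
-19557/31716 + H/(-24803) = -19557/31716 + (37166/9)/(-24803) = -19557*1/31716 + (37166/9)*(-1/24803) = -2173/3524 - 37166/223227 = -616045255/786651948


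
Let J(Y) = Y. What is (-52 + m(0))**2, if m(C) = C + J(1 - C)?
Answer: 2601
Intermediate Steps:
m(C) = 1 (m(C) = C + (1 - C) = 1)
(-52 + m(0))**2 = (-52 + 1)**2 = (-51)**2 = 2601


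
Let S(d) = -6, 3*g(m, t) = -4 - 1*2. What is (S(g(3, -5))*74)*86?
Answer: -38184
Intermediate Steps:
g(m, t) = -2 (g(m, t) = (-4 - 1*2)/3 = (-4 - 2)/3 = (1/3)*(-6) = -2)
(S(g(3, -5))*74)*86 = -6*74*86 = -444*86 = -38184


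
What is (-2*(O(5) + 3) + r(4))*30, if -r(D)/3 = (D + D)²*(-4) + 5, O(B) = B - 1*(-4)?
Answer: 21870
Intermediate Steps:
O(B) = 4 + B (O(B) = B + 4 = 4 + B)
r(D) = -15 + 48*D² (r(D) = -3*((D + D)²*(-4) + 5) = -3*((2*D)²*(-4) + 5) = -3*((4*D²)*(-4) + 5) = -3*(-16*D² + 5) = -3*(5 - 16*D²) = -15 + 48*D²)
(-2*(O(5) + 3) + r(4))*30 = (-2*((4 + 5) + 3) + (-15 + 48*4²))*30 = (-2*(9 + 3) + (-15 + 48*16))*30 = (-2*12 + (-15 + 768))*30 = (-24 + 753)*30 = 729*30 = 21870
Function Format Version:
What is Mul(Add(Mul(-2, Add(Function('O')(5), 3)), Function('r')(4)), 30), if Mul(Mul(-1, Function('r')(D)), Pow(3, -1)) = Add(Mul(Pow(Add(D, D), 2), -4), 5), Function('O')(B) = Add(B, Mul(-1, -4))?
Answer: 21870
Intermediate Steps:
Function('O')(B) = Add(4, B) (Function('O')(B) = Add(B, 4) = Add(4, B))
Function('r')(D) = Add(-15, Mul(48, Pow(D, 2))) (Function('r')(D) = Mul(-3, Add(Mul(Pow(Add(D, D), 2), -4), 5)) = Mul(-3, Add(Mul(Pow(Mul(2, D), 2), -4), 5)) = Mul(-3, Add(Mul(Mul(4, Pow(D, 2)), -4), 5)) = Mul(-3, Add(Mul(-16, Pow(D, 2)), 5)) = Mul(-3, Add(5, Mul(-16, Pow(D, 2)))) = Add(-15, Mul(48, Pow(D, 2))))
Mul(Add(Mul(-2, Add(Function('O')(5), 3)), Function('r')(4)), 30) = Mul(Add(Mul(-2, Add(Add(4, 5), 3)), Add(-15, Mul(48, Pow(4, 2)))), 30) = Mul(Add(Mul(-2, Add(9, 3)), Add(-15, Mul(48, 16))), 30) = Mul(Add(Mul(-2, 12), Add(-15, 768)), 30) = Mul(Add(-24, 753), 30) = Mul(729, 30) = 21870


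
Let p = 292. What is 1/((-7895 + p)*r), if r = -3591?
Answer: 1/27302373 ≈ 3.6627e-8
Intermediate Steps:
1/((-7895 + p)*r) = 1/((-7895 + 292)*(-3591)) = -1/3591/(-7603) = -1/7603*(-1/3591) = 1/27302373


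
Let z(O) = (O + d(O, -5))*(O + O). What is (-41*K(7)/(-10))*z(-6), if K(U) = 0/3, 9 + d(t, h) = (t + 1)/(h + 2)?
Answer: 0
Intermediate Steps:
d(t, h) = -9 + (1 + t)/(2 + h) (d(t, h) = -9 + (t + 1)/(h + 2) = -9 + (1 + t)/(2 + h))
K(U) = 0 (K(U) = 0*(⅓) = 0)
z(O) = 2*O*(-28/3 + 2*O/3) (z(O) = (O + (-17 + O - 9*(-5))/(2 - 5))*(O + O) = (O + (-17 + O + 45)/(-3))*(2*O) = (O - (28 + O)/3)*(2*O) = (O + (-28/3 - O/3))*(2*O) = (-28/3 + 2*O/3)*(2*O) = 2*O*(-28/3 + 2*O/3))
(-41*K(7)/(-10))*z(-6) = (-0/(-10))*((4/3)*(-6)*(-14 - 6)) = (-0*(-1)/10)*((4/3)*(-6)*(-20)) = -41*0*160 = 0*160 = 0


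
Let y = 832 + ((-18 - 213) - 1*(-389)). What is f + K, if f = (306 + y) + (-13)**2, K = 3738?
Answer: 5203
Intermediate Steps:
y = 990 (y = 832 + (-231 + 389) = 832 + 158 = 990)
f = 1465 (f = (306 + 990) + (-13)**2 = 1296 + 169 = 1465)
f + K = 1465 + 3738 = 5203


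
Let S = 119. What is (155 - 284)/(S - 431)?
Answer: 43/104 ≈ 0.41346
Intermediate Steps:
(155 - 284)/(S - 431) = (155 - 284)/(119 - 431) = -129/(-312) = -129*(-1/312) = 43/104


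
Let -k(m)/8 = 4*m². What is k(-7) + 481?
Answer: -1087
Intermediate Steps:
k(m) = -32*m²
k(-7) + 481 = -32*(-7)² + 481 = -32*49 + 481 = -1568 + 481 = -1087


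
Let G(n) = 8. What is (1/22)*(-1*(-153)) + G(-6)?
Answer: 329/22 ≈ 14.955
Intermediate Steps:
(1/22)*(-1*(-153)) + G(-6) = (1/22)*(-1*(-153)) + 8 = (1*(1/22))*153 + 8 = (1/22)*153 + 8 = 153/22 + 8 = 329/22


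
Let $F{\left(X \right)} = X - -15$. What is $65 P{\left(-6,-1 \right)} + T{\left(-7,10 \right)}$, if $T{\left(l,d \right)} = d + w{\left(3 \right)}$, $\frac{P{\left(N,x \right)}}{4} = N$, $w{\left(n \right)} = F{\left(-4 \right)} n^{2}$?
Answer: $-1451$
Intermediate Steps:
$F{\left(X \right)} = 15 + X$ ($F{\left(X \right)} = X + 15 = 15 + X$)
$w{\left(n \right)} = 11 n^{2}$ ($w{\left(n \right)} = \left(15 - 4\right) n^{2} = 11 n^{2}$)
$P{\left(N,x \right)} = 4 N$
$T{\left(l,d \right)} = 99 + d$ ($T{\left(l,d \right)} = d + 11 \cdot 3^{2} = d + 11 \cdot 9 = d + 99 = 99 + d$)
$65 P{\left(-6,-1 \right)} + T{\left(-7,10 \right)} = 65 \cdot 4 \left(-6\right) + \left(99 + 10\right) = 65 \left(-24\right) + 109 = -1560 + 109 = -1451$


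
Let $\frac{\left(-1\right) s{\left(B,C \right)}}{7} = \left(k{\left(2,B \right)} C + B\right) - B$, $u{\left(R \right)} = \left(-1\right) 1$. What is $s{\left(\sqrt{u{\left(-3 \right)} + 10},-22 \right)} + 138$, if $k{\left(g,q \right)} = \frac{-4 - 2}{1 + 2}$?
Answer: $-170$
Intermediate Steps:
$k{\left(g,q \right)} = -2$ ($k{\left(g,q \right)} = - \frac{6}{3} = \left(-6\right) \frac{1}{3} = -2$)
$u{\left(R \right)} = -1$
$s{\left(B,C \right)} = 14 C$ ($s{\left(B,C \right)} = - 7 \left(\left(- 2 C + B\right) - B\right) = - 7 \left(\left(B - 2 C\right) - B\right) = - 7 \left(- 2 C\right) = 14 C$)
$s{\left(\sqrt{u{\left(-3 \right)} + 10},-22 \right)} + 138 = 14 \left(-22\right) + 138 = -308 + 138 = -170$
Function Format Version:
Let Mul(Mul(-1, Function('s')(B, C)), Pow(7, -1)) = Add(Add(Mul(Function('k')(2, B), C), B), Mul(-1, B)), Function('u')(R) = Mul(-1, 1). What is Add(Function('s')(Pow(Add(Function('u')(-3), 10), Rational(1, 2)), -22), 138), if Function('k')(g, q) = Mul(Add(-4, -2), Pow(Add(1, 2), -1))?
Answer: -170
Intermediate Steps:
Function('k')(g, q) = -2 (Function('k')(g, q) = Mul(-6, Pow(3, -1)) = Mul(-6, Rational(1, 3)) = -2)
Function('u')(R) = -1
Function('s')(B, C) = Mul(14, C) (Function('s')(B, C) = Mul(-7, Add(Add(Mul(-2, C), B), Mul(-1, B))) = Mul(-7, Add(Add(B, Mul(-2, C)), Mul(-1, B))) = Mul(-7, Mul(-2, C)) = Mul(14, C))
Add(Function('s')(Pow(Add(Function('u')(-3), 10), Rational(1, 2)), -22), 138) = Add(Mul(14, -22), 138) = Add(-308, 138) = -170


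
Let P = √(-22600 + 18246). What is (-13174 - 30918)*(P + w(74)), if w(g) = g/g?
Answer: -44092 - 44092*I*√4354 ≈ -44092.0 - 2.9094e+6*I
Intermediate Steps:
w(g) = 1
P = I*√4354 (P = √(-4354) = I*√4354 ≈ 65.985*I)
(-13174 - 30918)*(P + w(74)) = (-13174 - 30918)*(I*√4354 + 1) = -44092*(1 + I*√4354) = -44092 - 44092*I*√4354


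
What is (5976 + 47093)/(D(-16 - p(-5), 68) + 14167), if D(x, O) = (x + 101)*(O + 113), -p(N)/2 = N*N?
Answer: 53069/38602 ≈ 1.3748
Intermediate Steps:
p(N) = -2*N² (p(N) = -2*N*N = -2*N²)
D(x, O) = (101 + x)*(113 + O)
(5976 + 47093)/(D(-16 - p(-5), 68) + 14167) = (5976 + 47093)/((11413 + 101*68 + 113*(-16 - (-2)*(-5)²) + 68*(-16 - (-2)*(-5)²)) + 14167) = 53069/((11413 + 6868 + 113*(-16 - (-2)*25) + 68*(-16 - (-2)*25)) + 14167) = 53069/((11413 + 6868 + 113*(-16 - 1*(-50)) + 68*(-16 - 1*(-50))) + 14167) = 53069/((11413 + 6868 + 113*(-16 + 50) + 68*(-16 + 50)) + 14167) = 53069/((11413 + 6868 + 113*34 + 68*34) + 14167) = 53069/((11413 + 6868 + 3842 + 2312) + 14167) = 53069/(24435 + 14167) = 53069/38602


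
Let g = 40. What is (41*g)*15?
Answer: 24600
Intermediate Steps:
(41*g)*15 = (41*40)*15 = 1640*15 = 24600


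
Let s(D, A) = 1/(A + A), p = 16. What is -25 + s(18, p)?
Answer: -799/32 ≈ -24.969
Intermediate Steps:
s(D, A) = 1/(2*A)
-25 + s(18, p) = -25 + (½)/16 = -25 + (½)*(1/16) = -25 + 1/32 = -799/32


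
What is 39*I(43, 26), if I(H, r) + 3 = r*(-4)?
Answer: -4173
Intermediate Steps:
I(H, r) = -3 - 4*r (I(H, r) = -3 + r*(-4) = -3 - 4*r)
39*I(43, 26) = 39*(-3 - 4*26) = 39*(-3 - 104) = 39*(-107) = -4173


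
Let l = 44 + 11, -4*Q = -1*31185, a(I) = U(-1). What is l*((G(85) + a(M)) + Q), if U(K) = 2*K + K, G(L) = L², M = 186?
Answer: 3304015/4 ≈ 8.2600e+5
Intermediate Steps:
U(K) = 3*K
a(I) = -3 (a(I) = 3*(-1) = -3)
Q = 31185/4 (Q = -(-1)*31185/4 = -¼*(-31185) = 31185/4 ≈ 7796.3)
l = 55
l*((G(85) + a(M)) + Q) = 55*((85² - 3) + 31185/4) = 55*((7225 - 3) + 31185/4) = 55*(7222 + 31185/4) = 55*(60073/4) = 3304015/4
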